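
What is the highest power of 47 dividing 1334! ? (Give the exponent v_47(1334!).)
v_47(1334!) = 28

Legendre's formula: v_p(n!) = Σ_{k ≥ 1} ⌊n / p^k⌋. For p = 47, n = 1334, the terms are:
  ⌊1334/47^1⌋ = ⌊1334/47⌋ = 28
(the next term ⌊1334/47^2⌋ = 0, terminating the sum). Summing: v_47(1334!) = 28 = 28.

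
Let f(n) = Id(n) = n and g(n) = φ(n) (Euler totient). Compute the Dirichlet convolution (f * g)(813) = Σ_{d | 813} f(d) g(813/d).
(Id * φ)(813) = 2705

Divisors of 813: [1, 3, 271, 813]. For each d | 813:
  d = 1: Id(1) · φ(813/1) = 1 · 540 = 540
  d = 3: Id(3) · φ(813/3) = 3 · 270 = 810
  d = 271: Id(271) · φ(813/271) = 271 · 2 = 542
  d = 813: Id(813) · φ(813/813) = 813 · 1 = 813
Summing: (Id * φ)(813) = 540 + 810 + 542 + 813 = 2705.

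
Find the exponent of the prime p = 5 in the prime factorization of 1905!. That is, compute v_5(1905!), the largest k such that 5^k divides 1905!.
v_5(1905!) = 475

Legendre's formula: v_p(n!) = Σ_{k ≥ 1} ⌊n / p^k⌋. For p = 5, n = 1905, the terms are:
  ⌊1905/5^1⌋ = ⌊1905/5⌋ = 381
  ⌊1905/5^2⌋ = ⌊1905/25⌋ = 76
  ⌊1905/5^3⌋ = ⌊1905/125⌋ = 15
  ⌊1905/5^4⌋ = ⌊1905/625⌋ = 3
(the next term ⌊1905/5^5⌋ = 0, terminating the sum). Summing: v_5(1905!) = 381 + 76 + 15 + 3 = 475.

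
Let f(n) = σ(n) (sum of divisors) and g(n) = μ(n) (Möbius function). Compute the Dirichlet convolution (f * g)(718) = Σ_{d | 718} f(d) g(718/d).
(σ * μ)(718) = 718

Divisors of 718: [1, 2, 359, 718]. For each d | 718:
  d = 1: σ(1) · μ(718/1) = 1 · 1 = 1
  d = 2: σ(2) · μ(718/2) = 3 · -1 = -3
  d = 359: σ(359) · μ(718/359) = 360 · -1 = -360
  d = 718: σ(718) · μ(718/718) = 1080 · 1 = 1080
Summing: (σ * μ)(718) = 1 + -3 + -360 + 1080 = 718.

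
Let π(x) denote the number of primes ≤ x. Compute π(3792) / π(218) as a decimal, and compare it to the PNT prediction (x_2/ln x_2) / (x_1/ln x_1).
π(3792)/π(218) = 526/47 ≈ 11.1915;  PNT prediction ≈ 11.3657.

π(218) = 47 and π(3792) = 526, so π(3792)/π(218) ≈ 11.1915. The PNT-predicted ratio is (3792/ln(3792)) / (218/ln(218)) ≈ 11.3657. The two agree to within a few percent, as expected.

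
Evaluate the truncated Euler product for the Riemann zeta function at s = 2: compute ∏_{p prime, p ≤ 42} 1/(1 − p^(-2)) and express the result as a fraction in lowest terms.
∏ = 10043314222393291843289/6135418369257504768000

The primes p ≤ 42 are [2, 3, 5, 7, 11, 13, 17, 19, 23, 29, 31, 37, 41]. For each prime, (1 − 1/p^2)^(-1) = p^2 / (p^2 − 1). The product is (1 − 1/2^2)^(-1), (1 − 1/3^2)^(-1), (1 − 1/5^2)^(-1), (1 − 1/7^2)^(-1), (1 − 1/11^2)^(-1), (1 − 1/13^2)^(-1), (1 − 1/17^2)^(-1), (1 − 1/19^2)^(-1), (1 − 1/23^2)^(-1), (1 − 1/29^2)^(-1), (1 − 1/31^2)^(-1), (1 − 1/37^2)^(-1), (1 − 1/41^2)^(-1) = ∏ p^2 / (p^2 − 1) = 10043314222393291843289/6135418369257504768000.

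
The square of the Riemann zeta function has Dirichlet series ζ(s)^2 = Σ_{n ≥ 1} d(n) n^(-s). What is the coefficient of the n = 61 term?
d(61) = 2

ζ(s)^2 = (Σ 1/m^s)(Σ 1/k^s). The coefficient of 1/n^s in the product is the number of ordered pairs (m, k) with mk = n, which equals d(n). For n = 61, divisors are [1, 61], so d(61) = 2.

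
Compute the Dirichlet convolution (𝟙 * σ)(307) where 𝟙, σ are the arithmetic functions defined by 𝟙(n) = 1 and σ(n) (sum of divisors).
(𝟙 * σ)(307) = 309

Divisors of 307: [1, 307]. For each d | 307:
  d = 1: 𝟙(1) · σ(307/1) = 1 · 308 = 308
  d = 307: 𝟙(307) · σ(307/307) = 1 · 1 = 1
Summing: (𝟙 * σ)(307) = 308 + 1 = 309.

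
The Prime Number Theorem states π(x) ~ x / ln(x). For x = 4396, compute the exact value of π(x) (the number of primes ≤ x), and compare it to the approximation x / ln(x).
π(4396) = 598;  x/ln(x) ≈ 524.05;  relative error ≈ 12.37%.

Directly count primes up to 4396: π(4396) = 598. The PNT approximation gives 4396/ln(4396) ≈ 4396/8.38845 ≈ 524.05. Relative error (π(x) − x/ln(x)) / π(x) ≈ 12.37%; the approximation is known to undercount slightly (Li(x) is a better estimate).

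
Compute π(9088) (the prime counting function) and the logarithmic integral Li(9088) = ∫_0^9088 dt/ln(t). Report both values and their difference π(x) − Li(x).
π(9088) = 1127;  Li(9088) ≈ 1146.61;  π(x) − Li(x) ≈ -19.61.

Direct count of primes ≤ 9088 gives π(9088) = 1127. Numerical evaluation of the logarithmic integral gives Li(9088) ≈ 1146.61. The difference π(x) − Li(x) ≈ -19.61 is typically negative for small/moderate x (Li(x) overestimates), though Littlewood's theorem shows this sign changes infinitely often.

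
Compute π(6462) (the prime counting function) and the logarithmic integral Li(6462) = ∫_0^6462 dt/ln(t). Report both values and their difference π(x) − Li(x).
π(6462) = 838;  Li(6462) ≈ 853.29;  π(x) − Li(x) ≈ -15.29.

Direct count of primes ≤ 6462 gives π(6462) = 838. Numerical evaluation of the logarithmic integral gives Li(6462) ≈ 853.29. The difference π(x) − Li(x) ≈ -15.29 is typically negative for small/moderate x (Li(x) overestimates), though Littlewood's theorem shows this sign changes infinitely often.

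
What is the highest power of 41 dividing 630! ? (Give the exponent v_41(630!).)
v_41(630!) = 15

Legendre's formula: v_p(n!) = Σ_{k ≥ 1} ⌊n / p^k⌋. For p = 41, n = 630, the terms are:
  ⌊630/41^1⌋ = ⌊630/41⌋ = 15
(the next term ⌊630/41^2⌋ = 0, terminating the sum). Summing: v_41(630!) = 15 = 15.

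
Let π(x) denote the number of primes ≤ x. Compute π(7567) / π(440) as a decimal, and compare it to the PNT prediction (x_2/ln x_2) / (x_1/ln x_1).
π(7567)/π(440) = 960/85 ≈ 11.2941;  PNT prediction ≈ 11.7201.

π(440) = 85 and π(7567) = 960, so π(7567)/π(440) ≈ 11.2941. The PNT-predicted ratio is (7567/ln(7567)) / (440/ln(440)) ≈ 11.7201. The two agree to within a few percent, as expected.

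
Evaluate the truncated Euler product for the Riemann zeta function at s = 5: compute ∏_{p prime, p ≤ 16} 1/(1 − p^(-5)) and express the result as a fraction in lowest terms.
∏ = 2548391272552125/2457639696903844

The primes p ≤ 16 are [2, 3, 5, 7, 11, 13]. For each prime, (1 − 1/p^5)^(-1) = p^5 / (p^5 − 1). The product is (1 − 1/2^5)^(-1), (1 − 1/3^5)^(-1), (1 − 1/5^5)^(-1), (1 − 1/7^5)^(-1), (1 − 1/11^5)^(-1), (1 − 1/13^5)^(-1) = ∏ p^5 / (p^5 − 1) = 2548391272552125/2457639696903844.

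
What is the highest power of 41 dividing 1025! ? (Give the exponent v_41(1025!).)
v_41(1025!) = 25

Legendre's formula: v_p(n!) = Σ_{k ≥ 1} ⌊n / p^k⌋. For p = 41, n = 1025, the terms are:
  ⌊1025/41^1⌋ = ⌊1025/41⌋ = 25
(the next term ⌊1025/41^2⌋ = 0, terminating the sum). Summing: v_41(1025!) = 25 = 25.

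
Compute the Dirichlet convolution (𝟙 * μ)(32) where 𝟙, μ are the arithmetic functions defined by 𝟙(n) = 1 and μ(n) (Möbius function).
(𝟙 * μ)(32) = 0

Divisors of 32: [1, 2, 4, 8, 16, 32]. For each d | 32:
  d = 1: 𝟙(1) · μ(32/1) = 1 · 0 = 0
  d = 2: 𝟙(2) · μ(32/2) = 1 · 0 = 0
  d = 4: 𝟙(4) · μ(32/4) = 1 · 0 = 0
  d = 8: 𝟙(8) · μ(32/8) = 1 · 0 = 0
  d = 16: 𝟙(16) · μ(32/16) = 1 · -1 = -1
  d = 32: 𝟙(32) · μ(32/32) = 1 · 1 = 1
Summing: (𝟙 * μ)(32) = 0 + 0 + 0 + 0 + -1 + 1 = 0.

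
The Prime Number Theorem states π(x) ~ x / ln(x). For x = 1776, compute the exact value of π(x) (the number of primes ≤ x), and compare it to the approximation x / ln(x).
π(1776) = 274;  x/ln(x) ≈ 237.37;  relative error ≈ 13.37%.

Directly count primes up to 1776: π(1776) = 274. The PNT approximation gives 1776/ln(1776) ≈ 1776/7.48212 ≈ 237.37. Relative error (π(x) − x/ln(x)) / π(x) ≈ 13.37%; the approximation is known to undercount slightly (Li(x) is a better estimate).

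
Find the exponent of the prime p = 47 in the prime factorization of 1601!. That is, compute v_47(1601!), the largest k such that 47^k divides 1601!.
v_47(1601!) = 34

Legendre's formula: v_p(n!) = Σ_{k ≥ 1} ⌊n / p^k⌋. For p = 47, n = 1601, the terms are:
  ⌊1601/47^1⌋ = ⌊1601/47⌋ = 34
(the next term ⌊1601/47^2⌋ = 0, terminating the sum). Summing: v_47(1601!) = 34 = 34.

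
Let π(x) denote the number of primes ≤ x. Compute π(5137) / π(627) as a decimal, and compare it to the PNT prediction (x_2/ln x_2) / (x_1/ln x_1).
π(5137)/π(627) = 685/114 ≈ 6.0088;  PNT prediction ≈ 6.1762.

π(627) = 114 and π(5137) = 685, so π(5137)/π(627) ≈ 6.0088. The PNT-predicted ratio is (5137/ln(5137)) / (627/ln(627)) ≈ 6.1762. The two agree to within a few percent, as expected.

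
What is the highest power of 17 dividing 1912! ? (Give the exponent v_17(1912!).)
v_17(1912!) = 118

Legendre's formula: v_p(n!) = Σ_{k ≥ 1} ⌊n / p^k⌋. For p = 17, n = 1912, the terms are:
  ⌊1912/17^1⌋ = ⌊1912/17⌋ = 112
  ⌊1912/17^2⌋ = ⌊1912/289⌋ = 6
(the next term ⌊1912/17^3⌋ = 0, terminating the sum). Summing: v_17(1912!) = 112 + 6 = 118.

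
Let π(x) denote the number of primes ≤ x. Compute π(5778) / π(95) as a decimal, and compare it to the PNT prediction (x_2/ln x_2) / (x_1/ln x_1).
π(5778)/π(95) = 757/24 ≈ 31.5417;  PNT prediction ≈ 31.9762.

π(95) = 24 and π(5778) = 757, so π(5778)/π(95) ≈ 31.5417. The PNT-predicted ratio is (5778/ln(5778)) / (95/ln(95)) ≈ 31.9762. The two agree to within a few percent, as expected.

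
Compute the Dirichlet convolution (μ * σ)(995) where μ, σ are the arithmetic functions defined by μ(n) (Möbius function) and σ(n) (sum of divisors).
(μ * σ)(995) = 995

Divisors of 995: [1, 5, 199, 995]. For each d | 995:
  d = 1: μ(1) · σ(995/1) = 1 · 1200 = 1200
  d = 5: μ(5) · σ(995/5) = -1 · 200 = -200
  d = 199: μ(199) · σ(995/199) = -1 · 6 = -6
  d = 995: μ(995) · σ(995/995) = 1 · 1 = 1
Summing: (μ * σ)(995) = 1200 + -200 + -6 + 1 = 995.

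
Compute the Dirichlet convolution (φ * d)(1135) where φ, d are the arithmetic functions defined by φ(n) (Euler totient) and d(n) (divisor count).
(φ * d)(1135) = 1368

Divisors of 1135: [1, 5, 227, 1135]. For each d | 1135:
  d = 1: φ(1) · d(1135/1) = 1 · 4 = 4
  d = 5: φ(5) · d(1135/5) = 4 · 2 = 8
  d = 227: φ(227) · d(1135/227) = 226 · 2 = 452
  d = 1135: φ(1135) · d(1135/1135) = 904 · 1 = 904
Summing: (φ * d)(1135) = 4 + 8 + 452 + 904 = 1368.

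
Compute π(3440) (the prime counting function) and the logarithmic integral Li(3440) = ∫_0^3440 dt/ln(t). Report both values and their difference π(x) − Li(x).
π(3440) = 481;  Li(3440) ≈ 497.24;  π(x) − Li(x) ≈ -16.24.

Direct count of primes ≤ 3440 gives π(3440) = 481. Numerical evaluation of the logarithmic integral gives Li(3440) ≈ 497.24. The difference π(x) − Li(x) ≈ -16.24 is typically negative for small/moderate x (Li(x) overestimates), though Littlewood's theorem shows this sign changes infinitely often.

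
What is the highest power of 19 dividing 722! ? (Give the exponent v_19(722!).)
v_19(722!) = 40

Legendre's formula: v_p(n!) = Σ_{k ≥ 1} ⌊n / p^k⌋. For p = 19, n = 722, the terms are:
  ⌊722/19^1⌋ = ⌊722/19⌋ = 38
  ⌊722/19^2⌋ = ⌊722/361⌋ = 2
(the next term ⌊722/19^3⌋ = 0, terminating the sum). Summing: v_19(722!) = 38 + 2 = 40.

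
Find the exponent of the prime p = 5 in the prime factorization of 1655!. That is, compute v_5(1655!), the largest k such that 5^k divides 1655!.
v_5(1655!) = 412

Legendre's formula: v_p(n!) = Σ_{k ≥ 1} ⌊n / p^k⌋. For p = 5, n = 1655, the terms are:
  ⌊1655/5^1⌋ = ⌊1655/5⌋ = 331
  ⌊1655/5^2⌋ = ⌊1655/25⌋ = 66
  ⌊1655/5^3⌋ = ⌊1655/125⌋ = 13
  ⌊1655/5^4⌋ = ⌊1655/625⌋ = 2
(the next term ⌊1655/5^5⌋ = 0, terminating the sum). Summing: v_5(1655!) = 331 + 66 + 13 + 2 = 412.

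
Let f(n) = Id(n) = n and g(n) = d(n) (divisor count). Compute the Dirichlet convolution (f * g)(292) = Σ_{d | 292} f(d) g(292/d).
(Id * d)(292) = 825

Divisors of 292: [1, 2, 4, 73, 146, 292]. For each d | 292:
  d = 1: Id(1) · d(292/1) = 1 · 6 = 6
  d = 2: Id(2) · d(292/2) = 2 · 4 = 8
  d = 4: Id(4) · d(292/4) = 4 · 2 = 8
  d = 73: Id(73) · d(292/73) = 73 · 3 = 219
  d = 146: Id(146) · d(292/146) = 146 · 2 = 292
  d = 292: Id(292) · d(292/292) = 292 · 1 = 292
Summing: (Id * d)(292) = 6 + 8 + 8 + 219 + 292 + 292 = 825.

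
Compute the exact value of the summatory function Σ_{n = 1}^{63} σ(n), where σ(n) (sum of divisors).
Σ_{n ≤ 63} σ(n) = 3276

Compute σ(n) for each 1 ≤ n ≤ 63: σ(1) = 1, σ(2) = 3, σ(3) = 4, σ(4) = 7, σ(5) = 6, σ(6) = 12, σ(7) = 8, σ(8) = 15, σ(9) = 13, σ(10) = 18, σ(11) = 12, σ(12) = 28, σ(13) = 14, σ(14) = 24, σ(15) = 24, σ(16) = 31, σ(17) = 18, σ(18) = 39, σ(19) = 20, σ(20) = 42, σ(21) = 32, σ(22) = 36, σ(23) = 24, σ(24) = 60, σ(25) = 31, σ(26) = 42, σ(27) = 40, σ(28) = 56, σ(29) = 30, σ(30) = 72, σ(31) = 32, σ(32) = 63, σ(33) = 48, σ(34) = 54, σ(35) = 48, σ(36) = 91, σ(37) = 38, σ(38) = 60, σ(39) = 56, σ(40) = 90, σ(41) = 42, σ(42) = 96, σ(43) = 44, σ(44) = 84, σ(45) = 78, σ(46) = 72, σ(47) = 48, σ(48) = 124, σ(49) = 57, σ(50) = 93, σ(51) = 72, σ(52) = 98, σ(53) = 54, σ(54) = 120, σ(55) = 72, σ(56) = 120, σ(57) = 80, σ(58) = 90, σ(59) = 60, σ(60) = 168, σ(61) = 62, σ(62) = 96, σ(63) = 104. Summing all 63 values: 3276. (Average order: Σ_{n ≤ x} σ(n) ~ (π²/12) x². For x = 63, (π²/12)·63² ≈ 3264.37.)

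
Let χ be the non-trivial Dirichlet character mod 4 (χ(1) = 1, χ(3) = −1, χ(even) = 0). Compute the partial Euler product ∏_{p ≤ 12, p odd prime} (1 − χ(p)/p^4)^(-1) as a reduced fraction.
∏ = 593207566875/599860952704

The odd primes p ≤ 12 are [3, 5, 7, 11]. For each, χ(p) = 1 if p ≡ 1 mod 4, χ(p) = −1 if p ≡ 3 mod 4. Taking (1 − χ(p)/p^4)^(-1) = p^4/(p^4 − χ(p)): (1 − (-1)/3^4)^(-1) · (1 − (1)/5^4)^(-1) · (1 − (-1)/7^4)^(-1) · (1 − (-1)/11^4)^(-1) = 593207566875/599860952704.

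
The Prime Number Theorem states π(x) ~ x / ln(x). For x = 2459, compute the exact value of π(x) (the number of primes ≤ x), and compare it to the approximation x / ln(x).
π(2459) = 364;  x/ln(x) ≈ 314.95;  relative error ≈ 13.47%.

Directly count primes up to 2459: π(2459) = 364. The PNT approximation gives 2459/ln(2459) ≈ 2459/7.80751 ≈ 314.95. Relative error (π(x) − x/ln(x)) / π(x) ≈ 13.47%; the approximation is known to undercount slightly (Li(x) is a better estimate).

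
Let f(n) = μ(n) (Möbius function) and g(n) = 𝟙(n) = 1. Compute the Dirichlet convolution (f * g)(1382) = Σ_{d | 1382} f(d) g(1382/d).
(μ * 𝟙)(1382) = 0

Divisors of 1382: [1, 2, 691, 1382]. For each d | 1382:
  d = 1: μ(1) · 𝟙(1382/1) = 1 · 1 = 1
  d = 2: μ(2) · 𝟙(1382/2) = -1 · 1 = -1
  d = 691: μ(691) · 𝟙(1382/691) = -1 · 1 = -1
  d = 1382: μ(1382) · 𝟙(1382/1382) = 1 · 1 = 1
Summing: (μ * 𝟙)(1382) = 1 + -1 + -1 + 1 = 0.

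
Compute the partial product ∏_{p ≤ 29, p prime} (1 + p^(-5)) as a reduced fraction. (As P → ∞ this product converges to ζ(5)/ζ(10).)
∏ = 2143075389528162713968986788334938112/2068810478153744602820429018632510465

The primes p ≤ 29 are [2, 3, 5, 7, 11, 13, 17, 19, 23, 29]. For each, (1 + 1/p^5) = (p^5 + 1)/p^5. Multiplying these fractions over p ∈ [2, 3, 5, 7, 11, 13, 17, 19, 23, 29] gives 2143075389528162713968986788334938112/2068810478153744602820429018632510465. (In the limit P → ∞ this tends to ζ(5)/ζ(10).)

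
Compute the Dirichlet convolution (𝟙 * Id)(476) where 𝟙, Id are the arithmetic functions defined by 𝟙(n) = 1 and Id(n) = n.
(𝟙 * Id)(476) = 1008

Divisors of 476: [1, 2, 4, 7, 14, 17, 28, 34, 68, 119, 238, 476]. For each d | 476:
  d = 1: 𝟙(1) · Id(476/1) = 1 · 476 = 476
  d = 2: 𝟙(2) · Id(476/2) = 1 · 238 = 238
  d = 4: 𝟙(4) · Id(476/4) = 1 · 119 = 119
  d = 7: 𝟙(7) · Id(476/7) = 1 · 68 = 68
  d = 14: 𝟙(14) · Id(476/14) = 1 · 34 = 34
  d = 17: 𝟙(17) · Id(476/17) = 1 · 28 = 28
  d = 28: 𝟙(28) · Id(476/28) = 1 · 17 = 17
  d = 34: 𝟙(34) · Id(476/34) = 1 · 14 = 14
  d = 68: 𝟙(68) · Id(476/68) = 1 · 7 = 7
  d = 119: 𝟙(119) · Id(476/119) = 1 · 4 = 4
  d = 238: 𝟙(238) · Id(476/238) = 1 · 2 = 2
  d = 476: 𝟙(476) · Id(476/476) = 1 · 1 = 1
Summing: (𝟙 * Id)(476) = 476 + 238 + 119 + 68 + 34 + 28 + 17 + 14 + 7 + 4 + 2 + 1 = 1008.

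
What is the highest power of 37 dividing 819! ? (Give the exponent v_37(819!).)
v_37(819!) = 22

Legendre's formula: v_p(n!) = Σ_{k ≥ 1} ⌊n / p^k⌋. For p = 37, n = 819, the terms are:
  ⌊819/37^1⌋ = ⌊819/37⌋ = 22
(the next term ⌊819/37^2⌋ = 0, terminating the sum). Summing: v_37(819!) = 22 = 22.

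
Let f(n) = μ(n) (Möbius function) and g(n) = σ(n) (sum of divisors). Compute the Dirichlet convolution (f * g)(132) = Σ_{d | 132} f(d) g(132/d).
(μ * σ)(132) = 132

Divisors of 132: [1, 2, 3, 4, 6, 11, 12, 22, 33, 44, 66, 132]. For each d | 132:
  d = 1: μ(1) · σ(132/1) = 1 · 336 = 336
  d = 2: μ(2) · σ(132/2) = -1 · 144 = -144
  d = 3: μ(3) · σ(132/3) = -1 · 84 = -84
  d = 4: μ(4) · σ(132/4) = 0 · 48 = 0
  d = 6: μ(6) · σ(132/6) = 1 · 36 = 36
  d = 11: μ(11) · σ(132/11) = -1 · 28 = -28
  d = 12: μ(12) · σ(132/12) = 0 · 12 = 0
  d = 22: μ(22) · σ(132/22) = 1 · 12 = 12
  d = 33: μ(33) · σ(132/33) = 1 · 7 = 7
  d = 44: μ(44) · σ(132/44) = 0 · 4 = 0
  d = 66: μ(66) · σ(132/66) = -1 · 3 = -3
  d = 132: μ(132) · σ(132/132) = 0 · 1 = 0
Summing: (μ * σ)(132) = 336 + -144 + -84 + 0 + 36 + -28 + 0 + 12 + 7 + 0 + -3 + 0 = 132.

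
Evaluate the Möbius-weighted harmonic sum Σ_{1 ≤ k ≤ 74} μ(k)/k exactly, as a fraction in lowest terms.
Σ μ(k)/k = -7431196043498463691814948/581852579989271773580304621

Values of μ(k) for 1 ≤ k ≤ 74: μ(1) = 1, μ(2) = -1, μ(3) = -1, μ(5) = -1, μ(6) = 1, μ(7) = -1, μ(10) = 1, μ(11) = -1, μ(13) = -1, μ(14) = 1, μ(15) = 1, μ(17) = -1, μ(19) = -1, μ(21) = 1, μ(22) = 1, μ(23) = -1, μ(26) = 1, μ(29) = -1, μ(30) = -1, μ(31) = -1, μ(33) = 1, μ(34) = 1, μ(35) = 1, μ(37) = -1, μ(38) = 1, μ(39) = 1, μ(41) = -1, μ(42) = -1, μ(43) = -1, μ(46) = 1, μ(47) = -1, μ(51) = 1, μ(53) = -1, μ(55) = 1, μ(57) = 1, μ(58) = 1, μ(59) = -1, μ(61) = -1, μ(62) = 1, μ(65) = 1, μ(66) = -1, μ(67) = -1, μ(69) = 1, μ(70) = -1, μ(71) = -1, μ(73) = -1, μ(74) = 1, with μ = 0 on non-squarefree integers. Summing μ(k)/k for k where μ(k) ≠ 0 gives -7431196043498463691814948/581852579989271773580304621 ≈ -0.0128. (PNT ⟺ this sum → 0 as n → ∞.)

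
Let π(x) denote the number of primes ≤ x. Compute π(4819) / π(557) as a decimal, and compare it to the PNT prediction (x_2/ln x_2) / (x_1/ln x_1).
π(4819)/π(557) = 649/102 ≈ 6.3627;  PNT prediction ≈ 6.4503.

π(557) = 102 and π(4819) = 649, so π(4819)/π(557) ≈ 6.3627. The PNT-predicted ratio is (4819/ln(4819)) / (557/ln(557)) ≈ 6.4503. The two agree to within a few percent, as expected.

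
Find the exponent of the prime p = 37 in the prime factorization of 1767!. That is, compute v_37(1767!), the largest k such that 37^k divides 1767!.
v_37(1767!) = 48

Legendre's formula: v_p(n!) = Σ_{k ≥ 1} ⌊n / p^k⌋. For p = 37, n = 1767, the terms are:
  ⌊1767/37^1⌋ = ⌊1767/37⌋ = 47
  ⌊1767/37^2⌋ = ⌊1767/1369⌋ = 1
(the next term ⌊1767/37^3⌋ = 0, terminating the sum). Summing: v_37(1767!) = 47 + 1 = 48.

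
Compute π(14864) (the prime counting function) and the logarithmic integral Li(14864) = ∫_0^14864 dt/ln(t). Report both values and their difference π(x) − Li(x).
π(14864) = 1740;  Li(14864) ≈ 1762.47;  π(x) − Li(x) ≈ -22.47.

Direct count of primes ≤ 14864 gives π(14864) = 1740. Numerical evaluation of the logarithmic integral gives Li(14864) ≈ 1762.47. The difference π(x) − Li(x) ≈ -22.47 is typically negative for small/moderate x (Li(x) overestimates), though Littlewood's theorem shows this sign changes infinitely often.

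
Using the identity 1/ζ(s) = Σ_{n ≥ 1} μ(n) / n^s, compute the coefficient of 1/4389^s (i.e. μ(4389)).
μ(4389) = 1

Factor n = 4389 = 3 · 7 · 11 · 19. μ(n) = 0 if any exponent ≥ 2 (not squarefree); otherwise μ(n) = (−1)^{ω(n)} where ω(n) is the number of distinct prime factors. Applying: μ(4389) = 1.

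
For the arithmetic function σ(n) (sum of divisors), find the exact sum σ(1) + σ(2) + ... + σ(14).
Σ_{n ≤ 14} σ(n) = 165

Compute σ(n) for each 1 ≤ n ≤ 14: σ(1) = 1, σ(2) = 3, σ(3) = 4, σ(4) = 7, σ(5) = 6, σ(6) = 12, σ(7) = 8, σ(8) = 15, σ(9) = 13, σ(10) = 18, σ(11) = 12, σ(12) = 28, σ(13) = 14, σ(14) = 24. Summing all 14 values: 165. (Average order: Σ_{n ≤ x} σ(n) ~ (π²/12) x². For x = 14, (π²/12)·14² ≈ 161.20.)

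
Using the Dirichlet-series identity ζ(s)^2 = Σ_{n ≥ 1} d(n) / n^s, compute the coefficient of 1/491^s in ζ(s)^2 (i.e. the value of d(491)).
d(491) = 2

ζ(s)^2 = (Σ 1/m^s)(Σ 1/k^s). The coefficient of 1/n^s in the product is the number of ordered pairs (m, k) with mk = n, which equals d(n). For n = 491, divisors are [1, 491], so d(491) = 2.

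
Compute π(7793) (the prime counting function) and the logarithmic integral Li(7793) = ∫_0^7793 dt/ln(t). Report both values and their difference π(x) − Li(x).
π(7793) = 987;  Li(7793) ≈ 1003.35;  π(x) − Li(x) ≈ -16.35.

Direct count of primes ≤ 7793 gives π(7793) = 987. Numerical evaluation of the logarithmic integral gives Li(7793) ≈ 1003.35. The difference π(x) − Li(x) ≈ -16.35 is typically negative for small/moderate x (Li(x) overestimates), though Littlewood's theorem shows this sign changes infinitely often.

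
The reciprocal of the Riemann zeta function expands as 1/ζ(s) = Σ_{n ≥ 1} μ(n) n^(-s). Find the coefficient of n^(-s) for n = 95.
μ(95) = 1

Factor n = 95 = 5 · 19. μ(n) = 0 if any exponent ≥ 2 (not squarefree); otherwise μ(n) = (−1)^{ω(n)} where ω(n) is the number of distinct prime factors. Applying: μ(95) = 1.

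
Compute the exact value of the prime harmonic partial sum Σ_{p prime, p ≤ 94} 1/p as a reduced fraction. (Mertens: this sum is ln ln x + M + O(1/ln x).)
Σ 1/p = 42605658161771733665696611824842057/23768741896345550770650537601358310

π(94) = 24, so the primes ≤ 94 are [2, 3, 5, 7, 11, 13, 17, 19, 23, 29, 31, 37, 41, 43, 47, 53, 59, 61, 67, 71, 73, 79, 83, 89]. Summing 1/p over these primes: 42605658161771733665696611824842057/23768741896345550770650537601358310 ≈ 1.7925. Mertens estimate ln ln(94) + 0.2615 ≈ 1.7751.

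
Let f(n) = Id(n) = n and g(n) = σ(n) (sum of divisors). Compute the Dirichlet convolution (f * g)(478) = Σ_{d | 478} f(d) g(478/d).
(Id * σ)(478) = 2395

Divisors of 478: [1, 2, 239, 478]. For each d | 478:
  d = 1: Id(1) · σ(478/1) = 1 · 720 = 720
  d = 2: Id(2) · σ(478/2) = 2 · 240 = 480
  d = 239: Id(239) · σ(478/239) = 239 · 3 = 717
  d = 478: Id(478) · σ(478/478) = 478 · 1 = 478
Summing: (Id * σ)(478) = 720 + 480 + 717 + 478 = 2395.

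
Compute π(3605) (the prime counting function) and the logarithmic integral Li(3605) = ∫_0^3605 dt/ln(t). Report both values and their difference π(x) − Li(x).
π(3605) = 503;  Li(3605) ≈ 517.44;  π(x) − Li(x) ≈ -14.44.

Direct count of primes ≤ 3605 gives π(3605) = 503. Numerical evaluation of the logarithmic integral gives Li(3605) ≈ 517.44. The difference π(x) − Li(x) ≈ -14.44 is typically negative for small/moderate x (Li(x) overestimates), though Littlewood's theorem shows this sign changes infinitely often.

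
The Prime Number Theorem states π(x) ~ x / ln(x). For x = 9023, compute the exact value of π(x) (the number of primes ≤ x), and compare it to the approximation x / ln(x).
π(9023) = 1121;  x/ln(x) ≈ 990.72;  relative error ≈ 11.62%.

Directly count primes up to 9023: π(9023) = 1121. The PNT approximation gives 9023/ln(9023) ≈ 9023/9.10753 ≈ 990.72. Relative error (π(x) − x/ln(x)) / π(x) ≈ 11.62%; the approximation is known to undercount slightly (Li(x) is a better estimate).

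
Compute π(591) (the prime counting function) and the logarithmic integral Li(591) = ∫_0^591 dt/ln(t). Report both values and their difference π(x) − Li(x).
π(591) = 107;  Li(591) ≈ 116.24;  π(x) − Li(x) ≈ -9.24.

Direct count of primes ≤ 591 gives π(591) = 107. Numerical evaluation of the logarithmic integral gives Li(591) ≈ 116.24. The difference π(x) − Li(x) ≈ -9.24 is typically negative for small/moderate x (Li(x) overestimates), though Littlewood's theorem shows this sign changes infinitely often.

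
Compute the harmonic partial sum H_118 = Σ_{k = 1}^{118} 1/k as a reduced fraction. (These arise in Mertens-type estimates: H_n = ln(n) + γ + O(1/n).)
H_118 = 93018884434841482250701215017315081260434614082769/17379782769567790172972927968296006432665936992320

Direct summation: H_118 = 1 + 1/2 + ... + 1/118. The least common denominator is lcm(1, ..., 118) = 955888052326228459513511038256280353796626534577600; over this denominator the numerator is 955888052326228459513511038256280353796626534577600 + 477944026163114229756755519128140176898313267288800 + 318629350775409486504503679418760117932208844859200 + 238972013081557114878377759564070088449156633644400 + 191177610465245691902702207651256070759325306915520 + 159314675387704743252251839709380058966104422429600 + 136555436046604065644787291179468621970946647796800 + 119486006540778557439188879782035044224578316822200 + 106209783591803162168167893139586705977402948286400 + 95588805232622845951351103825628035379662653457760 + 86898913847838950864864639841480032163329684961600 + 79657337693852371626125919854690029483052211214800 + 73529850178940650731808541404329257984355887275200 + 68277718023302032822393645589734310985473323898400 + 63725870155081897300900735883752023586441768971840 + 59743003270389278719594439891017522112289158411100 + 56228708960366379971383002250369432576272149092800 + 53104891795901581084083946569793352988701474143200 + 50309897490854129448079528329277913357717186030400 + 47794402616311422975675551912814017689831326728880 + 45518478682201355214929097059822873990315549265600 + 43449456923919475432432319920740016081664842480800 + 41560350101140367804935262532881754512896805851200 + 39828668846926185813062959927345014741526105607400 + 38235522093049138380540441530251214151865061383104 + 36764925089470325365904270702164628992177943637600 + 35403261197267720722722631046528901992467649428800 + 34138859011651016411196822794867155492736661949200 + 32961656976766498603914173732975184613676777054400 + 31862935077540948650450367941876011793220884485920 + 30835098462136401919790678653428398509568597889600 + 29871501635194639359797219945508761056144579205550 + 28966304615946316954954879947160010721109894987200 + 28114354480183189985691501125184716288136074546400 + 27311087209320813128957458235893724394189329559360 + 26552445897950790542041973284896676494350737071600 + 25834812225033201608473271304223793345854771204800 + 25154948745427064724039764164638956678858593015200 + 24509950059646883577269513801443085994785295758400 + 23897201308155711487837775956407008844915663364440 + 23314342739664108768622220445275130580405525233600 + 22759239341100677607464548529911436995157774632800 + 22229954705261126965430489261773961716200617083200 + 21724728461959737716216159960370008040832421240400 + 21241956718360632433633578627917341195480589657280 + 20780175050570183902467631266440877256448402925600 + 20338043666515499138585341239495326676523968820800 + 19914334423463092906531479963672507370763052803700 + 19507919435229152234969613025638374567278092542400 + 19117761046524569190270220765125607075932530691552 + 18742902986788793323794334083456477525424049697600 + 18382462544735162682952135351082314496088971818800 + 18035623628796763387047378080307176486728802539200 + 17701630598633860361361315523264450996233824714400 + 17379782769567790172972927968296006432665936992320 + 17069429505825508205598411397433577746368330974600 + 16769965830284709816026509443092637785905728676800 + 16480828488383249301957086866487592306838388527200 + 16201492412308956940906966750106446674519093806400 + 15931467538770474325225183970938005896610442242960 + 15670295939774237041205098987807874652403713681600 + 15417549231068200959895339326714199254784298944800 + 15172826227400451738309699019940957996771849755200 + 14935750817597319679898609972754380528072289602775 + 14705970035788130146361708280865851596871177455040 + 14483152307973158477477439973580005360554947493600 + 14266985855615350141992702063526572444725769172800 + 14057177240091594992845750562592358144068037273200 + 13853450033713455934978420844293918170965601950400 + 13655543604660406564478729117946862197094664779680 + 13463212004594767035401563919102540194318683585600 + 13276222948975395271020986642448338247175368535800 + 13094356881181211774157685455565484298583925131200 + 12917406112516600804236635652111896672927385602400 + 12745174031016379460180147176750404717288353794368 + 12577474372713532362019882082319478339429296507600 + 12414130549691278694980662834497147451904240708800 + 12254975029823441788634756900721542997392647879200 + 12099848763623145057133051117168105744261095374400 + 11948600654077855743918887978203504422457831682220 + 11801087065755906907574210348842967330822549809600 + 11657171369832054384311110222637565290202762616800 + 11516723522002752524259169135617835587911163067200 + 11379619670550338803732274264955718497578887316400 + 11245741792073275994276600450073886515254429818560 + 11114977352630563482715244630886980858100308541600 + 10987218992255499534638057910991728204558925684800 + 10862364230979868858108079980185004020416210620200 + 10740315194676724264196753238834610716816028478400 + 10620978359180316216816789313958670597740294828640 + 10504264311277235818829791629189893997765126753600 + 10390087525285091951233815633220438628224201462800 + 10278366154045467306596892884476132836522865963200 + 10169021833257749569292670619747663338261984410400 + 10061979498170825889615905665855582671543437206080 + 9957167211731546453265739981836253685381526401850 + 9854516003363179994984649878930725296872438500800 + 9753959717614576117484806512819187283639046271200 + 9655434871982105651651626649053336907036631662400 + 9558880523262284595135110382562803537966265345776 + 9464238141843846133797138992636439146501252817600 + 9371451493394396661897167041728238762712024848800 + 9280466527439111257412728526760003434918704219200 + 9191231272367581341476067675541157248044485909400 + 9103695736440271042985819411964574798063109853120 + 9017811814398381693523689040153588243364401269600 + 8933533199310546350593561105198881811183425556800 + 8850815299316930180680657761632225498116912357200 + 8769615158956224399206523286754865631161711326400 + 8689891384783895086486463984148003216332968496160 + 8611604075011067202824423768074597781951590401600 + 8534714752912754102799205698716788873184165487300 + 8459186303771933270031071135011330564571916235200 + 8384982915142354908013254721546318892952864338400 + 8312070020228073560987052506576350902579361170240 + 8240414244191624650978543433243796153419194263600 + 8169983353215627859089837933814361998261765252800 + 8100746206154478470453483375053223337259546903200 = 5116038643916281523788566825952329469323903774552295, so H_118 = 5116038643916281523788566825952329469323903774552295/955888052326228459513511038256280353796626534577600; reducing by gcd(5116038643916281523788566825952329469323903774552295, 955888052326228459513511038256280353796626534577600) = 55 gives 93018884434841482250701215017315081260434614082769/17379782769567790172972927968296006432665936992320 ≈ 5.35213. (The PNT-adjacent estimate ln(118) + γ ≈ 5.34790 matches within O(1/n).)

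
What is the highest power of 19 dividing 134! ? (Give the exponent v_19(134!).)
v_19(134!) = 7

Legendre's formula: v_p(n!) = Σ_{k ≥ 1} ⌊n / p^k⌋. For p = 19, n = 134, the terms are:
  ⌊134/19^1⌋ = ⌊134/19⌋ = 7
(the next term ⌊134/19^2⌋ = 0, terminating the sum). Summing: v_19(134!) = 7 = 7.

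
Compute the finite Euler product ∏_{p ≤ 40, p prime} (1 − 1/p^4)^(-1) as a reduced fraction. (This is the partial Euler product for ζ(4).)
∏ = 118583889910340935015737417301254569/109564363617893205834674995200000000

The primes p ≤ 40 are [2, 3, 5, 7, 11, 13, 17, 19, 23, 29, 31, 37]. For each prime, (1 − 1/p^4)^(-1) = p^4 / (p^4 − 1). The product is (1 − 1/2^4)^(-1), (1 − 1/3^4)^(-1), (1 − 1/5^4)^(-1), (1 − 1/7^4)^(-1), (1 − 1/11^4)^(-1), (1 − 1/13^4)^(-1), (1 − 1/17^4)^(-1), (1 − 1/19^4)^(-1), (1 − 1/23^4)^(-1), (1 − 1/29^4)^(-1), (1 − 1/31^4)^(-1), (1 − 1/37^4)^(-1) = ∏ p^4 / (p^4 − 1) = 118583889910340935015737417301254569/109564363617893205834674995200000000.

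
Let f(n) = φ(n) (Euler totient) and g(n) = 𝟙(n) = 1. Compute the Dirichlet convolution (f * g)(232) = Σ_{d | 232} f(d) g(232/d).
(φ * 𝟙)(232) = 232

Divisors of 232: [1, 2, 4, 8, 29, 58, 116, 232]. For each d | 232:
  d = 1: φ(1) · 𝟙(232/1) = 1 · 1 = 1
  d = 2: φ(2) · 𝟙(232/2) = 1 · 1 = 1
  d = 4: φ(4) · 𝟙(232/4) = 2 · 1 = 2
  d = 8: φ(8) · 𝟙(232/8) = 4 · 1 = 4
  d = 29: φ(29) · 𝟙(232/29) = 28 · 1 = 28
  d = 58: φ(58) · 𝟙(232/58) = 28 · 1 = 28
  d = 116: φ(116) · 𝟙(232/116) = 56 · 1 = 56
  d = 232: φ(232) · 𝟙(232/232) = 112 · 1 = 112
Summing: (φ * 𝟙)(232) = 1 + 1 + 2 + 4 + 28 + 28 + 56 + 112 = 232.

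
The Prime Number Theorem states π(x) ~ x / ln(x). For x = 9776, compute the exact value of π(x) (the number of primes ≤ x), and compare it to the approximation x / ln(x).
π(9776) = 1205;  x/ln(x) ≈ 1064.03;  relative error ≈ 11.70%.

Directly count primes up to 9776: π(9776) = 1205. The PNT approximation gives 9776/ln(9776) ≈ 9776/9.18769 ≈ 1064.03. Relative error (π(x) − x/ln(x)) / π(x) ≈ 11.70%; the approximation is known to undercount slightly (Li(x) is a better estimate).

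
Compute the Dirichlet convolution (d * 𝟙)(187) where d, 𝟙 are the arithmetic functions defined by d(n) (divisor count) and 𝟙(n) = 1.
(d * 𝟙)(187) = 9

Divisors of 187: [1, 11, 17, 187]. For each d | 187:
  d = 1: d(1) · 𝟙(187/1) = 1 · 1 = 1
  d = 11: d(11) · 𝟙(187/11) = 2 · 1 = 2
  d = 17: d(17) · 𝟙(187/17) = 2 · 1 = 2
  d = 187: d(187) · 𝟙(187/187) = 4 · 1 = 4
Summing: (d * 𝟙)(187) = 1 + 2 + 2 + 4 = 9.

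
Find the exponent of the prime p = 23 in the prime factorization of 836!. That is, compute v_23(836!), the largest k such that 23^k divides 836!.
v_23(836!) = 37

Legendre's formula: v_p(n!) = Σ_{k ≥ 1} ⌊n / p^k⌋. For p = 23, n = 836, the terms are:
  ⌊836/23^1⌋ = ⌊836/23⌋ = 36
  ⌊836/23^2⌋ = ⌊836/529⌋ = 1
(the next term ⌊836/23^3⌋ = 0, terminating the sum). Summing: v_23(836!) = 36 + 1 = 37.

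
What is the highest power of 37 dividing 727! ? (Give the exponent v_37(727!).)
v_37(727!) = 19

Legendre's formula: v_p(n!) = Σ_{k ≥ 1} ⌊n / p^k⌋. For p = 37, n = 727, the terms are:
  ⌊727/37^1⌋ = ⌊727/37⌋ = 19
(the next term ⌊727/37^2⌋ = 0, terminating the sum). Summing: v_37(727!) = 19 = 19.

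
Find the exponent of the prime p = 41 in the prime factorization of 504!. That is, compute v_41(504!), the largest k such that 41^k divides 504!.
v_41(504!) = 12

Legendre's formula: v_p(n!) = Σ_{k ≥ 1} ⌊n / p^k⌋. For p = 41, n = 504, the terms are:
  ⌊504/41^1⌋ = ⌊504/41⌋ = 12
(the next term ⌊504/41^2⌋ = 0, terminating the sum). Summing: v_41(504!) = 12 = 12.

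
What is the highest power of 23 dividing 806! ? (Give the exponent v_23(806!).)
v_23(806!) = 36

Legendre's formula: v_p(n!) = Σ_{k ≥ 1} ⌊n / p^k⌋. For p = 23, n = 806, the terms are:
  ⌊806/23^1⌋ = ⌊806/23⌋ = 35
  ⌊806/23^2⌋ = ⌊806/529⌋ = 1
(the next term ⌊806/23^3⌋ = 0, terminating the sum). Summing: v_23(806!) = 35 + 1 = 36.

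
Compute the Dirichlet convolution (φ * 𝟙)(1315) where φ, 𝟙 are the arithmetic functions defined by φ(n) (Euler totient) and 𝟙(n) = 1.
(φ * 𝟙)(1315) = 1315

Divisors of 1315: [1, 5, 263, 1315]. For each d | 1315:
  d = 1: φ(1) · 𝟙(1315/1) = 1 · 1 = 1
  d = 5: φ(5) · 𝟙(1315/5) = 4 · 1 = 4
  d = 263: φ(263) · 𝟙(1315/263) = 262 · 1 = 262
  d = 1315: φ(1315) · 𝟙(1315/1315) = 1048 · 1 = 1048
Summing: (φ * 𝟙)(1315) = 1 + 4 + 262 + 1048 = 1315.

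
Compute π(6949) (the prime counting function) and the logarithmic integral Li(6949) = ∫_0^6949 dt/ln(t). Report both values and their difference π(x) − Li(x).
π(6949) = 892;  Li(6949) ≈ 908.57;  π(x) − Li(x) ≈ -16.57.

Direct count of primes ≤ 6949 gives π(6949) = 892. Numerical evaluation of the logarithmic integral gives Li(6949) ≈ 908.57. The difference π(x) − Li(x) ≈ -16.57 is typically negative for small/moderate x (Li(x) overestimates), though Littlewood's theorem shows this sign changes infinitely often.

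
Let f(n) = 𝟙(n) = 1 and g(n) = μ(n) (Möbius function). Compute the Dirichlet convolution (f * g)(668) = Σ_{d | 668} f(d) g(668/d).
(𝟙 * μ)(668) = 0

Divisors of 668: [1, 2, 4, 167, 334, 668]. For each d | 668:
  d = 1: 𝟙(1) · μ(668/1) = 1 · 0 = 0
  d = 2: 𝟙(2) · μ(668/2) = 1 · 1 = 1
  d = 4: 𝟙(4) · μ(668/4) = 1 · -1 = -1
  d = 167: 𝟙(167) · μ(668/167) = 1 · 0 = 0
  d = 334: 𝟙(334) · μ(668/334) = 1 · -1 = -1
  d = 668: 𝟙(668) · μ(668/668) = 1 · 1 = 1
Summing: (𝟙 * μ)(668) = 0 + 1 + -1 + 0 + -1 + 1 = 0.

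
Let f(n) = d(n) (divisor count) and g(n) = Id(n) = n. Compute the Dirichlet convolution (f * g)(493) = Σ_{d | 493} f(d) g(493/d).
(d * Id)(493) = 589

Divisors of 493: [1, 17, 29, 493]. For each d | 493:
  d = 1: d(1) · Id(493/1) = 1 · 493 = 493
  d = 17: d(17) · Id(493/17) = 2 · 29 = 58
  d = 29: d(29) · Id(493/29) = 2 · 17 = 34
  d = 493: d(493) · Id(493/493) = 4 · 1 = 4
Summing: (d * Id)(493) = 493 + 58 + 34 + 4 = 589.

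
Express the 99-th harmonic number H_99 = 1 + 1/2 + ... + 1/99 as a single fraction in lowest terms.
H_99 = 360968703235711654233892612988250163157207/69720375229712477164533808935312303556800

Direct summation: H_99 = 1 + 1/2 + ... + 1/99. The least common denominator is lcm(1, ..., 99) = 69720375229712477164533808935312303556800; over this denominator the numerator is 69720375229712477164533808935312303556800 + 34860187614856238582266904467656151778400 + 23240125076570825721511269645104101185600 + 17430093807428119291133452233828075889200 + 13944075045942495432906761787062460711360 + 11620062538285412860755634822552050592800 + 9960053604244639594933401276473186222400 + 8715046903714059645566726116914037944600 + 7746708358856941907170423215034700395200 + 6972037522971247716453380893531230355680 + 6338215929973861560412164448664754868800 + 5810031269142706430377817411276025296400 + 5363105786900959781887216071947100273600 + 4980026802122319797466700638236593111200 + 4648025015314165144302253929020820237120 + 4357523451857029822783363058457018972300 + 4101198542924263362619635819724253150400 + 3873354179428470953585211607517350197600 + 3669493433142761956028095207121700187200 + 3486018761485623858226690446765615177840 + 3320017868081546531644467092157728740800 + 3169107964986930780206082224332377434400 + 3031320662161412050631904736317926241600 + 2905015634571353215188908705638012648200 + 2788815009188499086581352357412492142272 + 2681552893450479890943608035973550136800 + 2582236119618980635723474405011566798400 + 2490013401061159898733350319118296555600 + 2404150869990085419466683066734907019200 + 2324012507657082572151126964510410118560 + 2249044362248789585952703514042332372800 + 2178761725928514911391681529228509486150 + 2112738643324620520137388149554918289600 + 2050599271462131681309817909862126575200 + 1992010720848927918986680255294637244480 + 1936677089714235476792605803758675098800 + 1884334465667904788230643484738170366400 + 1834746716571380978014047603560850093600 + 1787701928966986593962405357315700091200 + 1743009380742811929113345223382807588920 + 1700496956822255540598385583788104964800 + 1660008934040773265822233546078864370400 + 1621404075109592492198460672914239617600 + 1584553982493465390103041112166188717200 + 1549341671771388381434084643006940079040 + 1515660331080706025315952368158963120800 + 1483412238930052705628378913517283054400 + 1452507817285676607594454352819006324100 + 1422864800606377084990485896639026603200 + 1394407504594249543290676178706246071136 + 1367066180974754454206545273241417716800 + 1340776446725239945471804017986775068400 + 1315478777919103342727052998779477425600 + 1291118059809490317861737202505783399200 + 1267643185994772312082432889732950973760 + 1245006700530579949366675159559148277800 + 1223164477714253985342698402373900062400 + 1202075434995042709733341533367453509600 + 1181701275079872494314132354835801755200 + 1162006253828541286075563482255205059280 + 1142956970978893068271046048119873828800 + 1124522181124394792976351757021166186400 + 1106672622693848843881489030719242913600 + 1089380862964257455695840764614254743075 + 1072621157380191956377443214389420054720 + 1056369321662310260068694074777459144800 + 1040602615368842942754235954258392590400 + 1025299635731065840654908954931063287600 + 1010440220720470683543968245439308747200 + 996005360424463959493340127647318622240 + 981977115911443340345546604722708500800 + 968338544857117738396302901879337549400 + 955073633283732563897723410072771281600 + 942167232833952394115321742369085183200 + 929605003062833028860450785804164047424 + 917373358285690489007023801780425046800 + 905459418567694508630309206952107838400 + 893850964483493296981202678657850045600 + 882536395312816166639668467535598779200 + 871504690371405964556672611691403794460 + 860745373206326878574491468337188932800 + 850248478411127770299192791894052482400 + 840004520839909363428118179943521729600 + 830004467020386632911116773039432185200 + 820239708584852672523927163944850630080 + 810702037554796246099230336457119808800 + 801383623330028473155561022244969006400 + 792276991246732695051520556083094358600 + 783375002581039069264424819497891051200 + 774670835885694190717042321503470039520 + 766157969557279968841030867421014324800 + 757830165540353012657976184079481560400 + 749681454082929861984234504680777457600 + 741706119465026352814189456758641527200 + 733898686628552391205619041424340037440 + 726253908642838303797227176409503162050 + 718766754945489455304472257065075294400 + 711432400303188542495242948319513301600 + 704246214441540173379129383184972763200 = 360968703235711654233892612988250163157207, so H_99 = 360968703235711654233892612988250163157207/69720375229712477164533808935312303556800 (already in lowest terms) ≈ 5.17738. (The PNT-adjacent estimate ln(99) + γ ≈ 5.17234 matches within O(1/n).)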